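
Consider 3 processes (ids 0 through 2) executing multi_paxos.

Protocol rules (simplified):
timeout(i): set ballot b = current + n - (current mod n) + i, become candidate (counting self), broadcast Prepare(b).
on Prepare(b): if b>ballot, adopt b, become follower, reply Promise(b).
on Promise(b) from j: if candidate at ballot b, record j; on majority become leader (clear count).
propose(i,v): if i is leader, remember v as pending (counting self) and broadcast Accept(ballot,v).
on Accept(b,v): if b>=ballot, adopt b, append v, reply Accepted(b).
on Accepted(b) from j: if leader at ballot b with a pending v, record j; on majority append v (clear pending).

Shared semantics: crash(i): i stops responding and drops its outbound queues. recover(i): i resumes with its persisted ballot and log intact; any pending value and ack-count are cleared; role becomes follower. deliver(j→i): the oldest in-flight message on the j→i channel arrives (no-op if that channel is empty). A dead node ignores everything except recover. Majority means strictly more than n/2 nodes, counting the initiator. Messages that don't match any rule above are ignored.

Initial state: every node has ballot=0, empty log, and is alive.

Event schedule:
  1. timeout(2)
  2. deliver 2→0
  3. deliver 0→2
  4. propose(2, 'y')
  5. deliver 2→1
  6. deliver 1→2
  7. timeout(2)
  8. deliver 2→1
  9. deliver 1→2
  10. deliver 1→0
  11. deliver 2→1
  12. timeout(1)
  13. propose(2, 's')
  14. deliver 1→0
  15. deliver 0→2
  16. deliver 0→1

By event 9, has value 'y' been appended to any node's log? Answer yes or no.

yes

1. timeout(2):  <2:cand b5 ->
2. deliver 2→0:  <0:foll b5 ->
3. deliver 0→2:  <2:lead b5 ->
4. propose(2,'y'):  nop
5. deliver 2→1:  <1:foll b5 ->
6. deliver 1→2:  nop
7. timeout(2):  <2:cand b8 ->
8. deliver 2→1:  <1:foll b5 y>
9. deliver 1→2:  nop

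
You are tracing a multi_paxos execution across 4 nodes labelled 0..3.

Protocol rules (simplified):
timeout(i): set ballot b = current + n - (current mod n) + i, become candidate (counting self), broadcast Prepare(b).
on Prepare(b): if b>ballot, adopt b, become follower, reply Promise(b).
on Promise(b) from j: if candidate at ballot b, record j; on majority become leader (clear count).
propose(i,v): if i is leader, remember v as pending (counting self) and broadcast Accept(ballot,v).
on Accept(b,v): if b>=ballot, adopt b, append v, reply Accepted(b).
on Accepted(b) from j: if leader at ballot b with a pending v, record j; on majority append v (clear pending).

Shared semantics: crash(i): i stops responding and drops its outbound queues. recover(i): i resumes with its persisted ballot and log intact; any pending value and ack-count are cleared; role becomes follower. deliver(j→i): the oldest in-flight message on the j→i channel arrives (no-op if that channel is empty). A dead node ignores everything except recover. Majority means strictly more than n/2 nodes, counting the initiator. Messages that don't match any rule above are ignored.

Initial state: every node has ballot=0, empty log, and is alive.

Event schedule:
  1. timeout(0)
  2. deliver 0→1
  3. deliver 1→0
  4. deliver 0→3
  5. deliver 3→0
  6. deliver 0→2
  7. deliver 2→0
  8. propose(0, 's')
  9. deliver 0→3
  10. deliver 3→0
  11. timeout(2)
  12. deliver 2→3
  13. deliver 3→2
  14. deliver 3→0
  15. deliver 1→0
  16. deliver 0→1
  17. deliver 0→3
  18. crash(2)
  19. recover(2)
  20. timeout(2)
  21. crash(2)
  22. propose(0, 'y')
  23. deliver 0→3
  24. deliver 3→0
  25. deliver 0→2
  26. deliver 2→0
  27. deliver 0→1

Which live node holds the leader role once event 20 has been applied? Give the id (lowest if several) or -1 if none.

1. timeout(0):  <0:cand b4 ->
2. deliver 0→1:  <1:foll b4 ->
3. deliver 1→0:  nop
4. deliver 0→3:  <3:foll b4 ->
5. deliver 3→0:  <0:lead b4 ->
6. deliver 0→2:  <2:foll b4 ->
7. deliver 2→0:  nop
8. propose(0,'s'):  nop
9. deliver 0→3:  <3:foll b4 s>
10. deliver 3→0:  nop
11. timeout(2):  <2:cand b10 ->
12. deliver 2→3:  <3:foll b10 s>
13. deliver 3→2:  nop
14. deliver 3→0:  nop
15. deliver 1→0:  nop
16. deliver 0→1:  <1:foll b4 s>
17. deliver 0→3:  nop
18. crash(2):  <2:✗cand b10 ->
19. recover(2):  <2:foll b10 ->
20. timeout(2):  <2:cand b14 ->

0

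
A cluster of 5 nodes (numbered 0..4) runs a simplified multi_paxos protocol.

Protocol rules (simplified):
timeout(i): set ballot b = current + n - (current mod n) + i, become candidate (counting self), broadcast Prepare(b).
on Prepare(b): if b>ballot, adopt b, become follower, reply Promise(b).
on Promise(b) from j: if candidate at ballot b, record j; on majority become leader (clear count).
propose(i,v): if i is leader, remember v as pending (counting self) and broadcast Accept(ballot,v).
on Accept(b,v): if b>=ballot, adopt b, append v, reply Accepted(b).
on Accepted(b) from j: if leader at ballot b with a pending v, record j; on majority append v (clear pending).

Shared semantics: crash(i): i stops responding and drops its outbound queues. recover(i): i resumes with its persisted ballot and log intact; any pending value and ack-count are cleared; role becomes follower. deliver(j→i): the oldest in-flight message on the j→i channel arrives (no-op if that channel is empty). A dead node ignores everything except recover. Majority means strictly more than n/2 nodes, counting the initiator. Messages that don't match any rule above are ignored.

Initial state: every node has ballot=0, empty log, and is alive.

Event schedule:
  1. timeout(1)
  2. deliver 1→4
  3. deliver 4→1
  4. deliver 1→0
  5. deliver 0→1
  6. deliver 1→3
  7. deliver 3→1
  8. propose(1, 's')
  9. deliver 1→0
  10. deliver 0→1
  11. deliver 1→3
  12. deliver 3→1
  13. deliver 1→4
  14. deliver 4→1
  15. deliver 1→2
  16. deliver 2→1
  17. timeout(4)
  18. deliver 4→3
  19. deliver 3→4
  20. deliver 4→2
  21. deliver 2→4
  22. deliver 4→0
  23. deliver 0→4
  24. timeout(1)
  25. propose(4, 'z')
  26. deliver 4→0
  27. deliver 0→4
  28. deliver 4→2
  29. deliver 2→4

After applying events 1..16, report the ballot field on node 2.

6

1. timeout(1):  <1:cand b6 ->
2. deliver 1→4:  <4:foll b6 ->
3. deliver 4→1:  nop
4. deliver 1→0:  <0:foll b6 ->
5. deliver 0→1:  <1:lead b6 ->
6. deliver 1→3:  <3:foll b6 ->
7. deliver 3→1:  nop
8. propose(1,'s'):  nop
9. deliver 1→0:  <0:foll b6 s>
10. deliver 0→1:  nop
11. deliver 1→3:  <3:foll b6 s>
12. deliver 3→1:  <1:lead b6 s>
13. deliver 1→4:  <4:foll b6 s>
14. deliver 4→1:  nop
15. deliver 1→2:  <2:foll b6 ->
16. deliver 2→1:  nop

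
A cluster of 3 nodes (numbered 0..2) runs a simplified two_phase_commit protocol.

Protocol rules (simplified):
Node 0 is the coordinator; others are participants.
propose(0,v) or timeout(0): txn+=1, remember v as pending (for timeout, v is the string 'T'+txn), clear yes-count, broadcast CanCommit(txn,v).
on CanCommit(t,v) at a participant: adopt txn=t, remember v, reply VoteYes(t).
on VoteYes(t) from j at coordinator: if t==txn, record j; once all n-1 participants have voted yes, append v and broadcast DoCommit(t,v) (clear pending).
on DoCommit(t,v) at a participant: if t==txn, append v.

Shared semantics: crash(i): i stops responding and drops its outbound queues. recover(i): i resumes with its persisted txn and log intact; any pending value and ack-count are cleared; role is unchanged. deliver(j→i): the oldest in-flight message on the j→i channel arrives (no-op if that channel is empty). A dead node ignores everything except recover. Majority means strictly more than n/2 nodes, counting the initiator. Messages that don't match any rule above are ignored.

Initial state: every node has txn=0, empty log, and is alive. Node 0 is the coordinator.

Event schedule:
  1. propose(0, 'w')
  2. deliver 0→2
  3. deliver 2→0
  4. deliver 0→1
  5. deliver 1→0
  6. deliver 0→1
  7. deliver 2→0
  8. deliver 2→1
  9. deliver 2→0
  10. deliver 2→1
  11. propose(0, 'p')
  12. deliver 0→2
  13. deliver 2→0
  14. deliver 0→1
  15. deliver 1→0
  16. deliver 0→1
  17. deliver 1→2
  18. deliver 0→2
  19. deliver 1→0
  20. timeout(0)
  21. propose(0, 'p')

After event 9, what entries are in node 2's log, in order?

empty

after 1 — propose(0,'w'): n0:coor/t1/[-]
after 2 — deliver 0→2: n2:part/t1/[-]
after 3 — deliver 2→0: ·
after 4 — deliver 0→1: n1:part/t1/[-]
after 5 — deliver 1→0: n0:coor/t1/[w]
after 6 — deliver 0→1: n1:part/t1/[w]
after 7 — deliver 2→0: ·
after 8 — deliver 2→1: ·
after 9 — deliver 2→0: ·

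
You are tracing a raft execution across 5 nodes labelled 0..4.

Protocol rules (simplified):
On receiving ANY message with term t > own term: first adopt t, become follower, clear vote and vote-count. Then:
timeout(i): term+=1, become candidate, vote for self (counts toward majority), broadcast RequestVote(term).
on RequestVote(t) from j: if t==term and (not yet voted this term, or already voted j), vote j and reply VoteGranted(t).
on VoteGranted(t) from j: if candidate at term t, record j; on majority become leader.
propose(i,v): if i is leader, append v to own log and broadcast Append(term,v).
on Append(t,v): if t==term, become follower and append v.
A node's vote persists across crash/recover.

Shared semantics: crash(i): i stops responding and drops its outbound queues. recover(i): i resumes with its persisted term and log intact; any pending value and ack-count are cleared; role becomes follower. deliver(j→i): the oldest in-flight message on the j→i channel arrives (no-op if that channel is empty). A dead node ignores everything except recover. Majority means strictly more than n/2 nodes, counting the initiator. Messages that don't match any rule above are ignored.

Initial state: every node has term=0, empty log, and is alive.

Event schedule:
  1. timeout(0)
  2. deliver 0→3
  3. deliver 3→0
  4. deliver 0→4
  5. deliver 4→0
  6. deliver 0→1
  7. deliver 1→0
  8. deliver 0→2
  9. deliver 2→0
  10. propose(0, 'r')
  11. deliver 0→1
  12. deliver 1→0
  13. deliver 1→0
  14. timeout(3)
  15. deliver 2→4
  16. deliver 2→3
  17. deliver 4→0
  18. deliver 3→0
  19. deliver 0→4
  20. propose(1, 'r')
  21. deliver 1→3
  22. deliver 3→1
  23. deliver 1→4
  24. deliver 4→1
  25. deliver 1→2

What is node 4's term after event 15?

1

e1 timeout(0): 0[cand,t=1,-]
e2 deliver 0→3: 3[foll,t=1,-]
e3 deliver 3→0: ·
e4 deliver 0→4: 4[foll,t=1,-]
e5 deliver 4→0: 0[lead,t=1,-]
e6 deliver 0→1: 1[foll,t=1,-]
e7 deliver 1→0: ·
e8 deliver 0→2: 2[foll,t=1,-]
e9 deliver 2→0: ·
e10 propose(0,'r'): 0[lead,t=1,r]
e11 deliver 0→1: 1[foll,t=1,r]
e12 deliver 1→0: ·
e13 deliver 1→0: ·
e14 timeout(3): 3[cand,t=2,-]
e15 deliver 2→4: ·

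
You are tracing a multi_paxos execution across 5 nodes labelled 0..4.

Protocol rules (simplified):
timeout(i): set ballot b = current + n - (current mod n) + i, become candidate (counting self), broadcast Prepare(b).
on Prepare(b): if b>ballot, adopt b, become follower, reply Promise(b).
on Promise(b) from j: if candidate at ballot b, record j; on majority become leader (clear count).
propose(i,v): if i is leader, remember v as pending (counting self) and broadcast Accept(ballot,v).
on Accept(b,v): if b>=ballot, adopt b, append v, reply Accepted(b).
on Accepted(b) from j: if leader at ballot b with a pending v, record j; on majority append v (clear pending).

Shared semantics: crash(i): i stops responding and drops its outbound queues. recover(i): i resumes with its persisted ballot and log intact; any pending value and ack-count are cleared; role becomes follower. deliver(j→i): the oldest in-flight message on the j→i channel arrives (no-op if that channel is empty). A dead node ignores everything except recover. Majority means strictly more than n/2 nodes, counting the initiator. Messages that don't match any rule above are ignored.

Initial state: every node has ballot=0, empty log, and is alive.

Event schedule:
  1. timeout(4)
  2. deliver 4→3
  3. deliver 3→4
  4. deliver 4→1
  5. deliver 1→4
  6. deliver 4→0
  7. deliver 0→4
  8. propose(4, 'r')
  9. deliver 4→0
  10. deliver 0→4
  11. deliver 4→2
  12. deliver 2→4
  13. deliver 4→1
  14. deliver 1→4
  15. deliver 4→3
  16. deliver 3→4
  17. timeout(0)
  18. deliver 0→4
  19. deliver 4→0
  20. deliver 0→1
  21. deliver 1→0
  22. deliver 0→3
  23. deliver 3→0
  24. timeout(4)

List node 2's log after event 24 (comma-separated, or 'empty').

1. timeout(4):  <4:cand b9 ->
2. deliver 4→3:  <3:foll b9 ->
3. deliver 3→4:  nop
4. deliver 4→1:  <1:foll b9 ->
5. deliver 1→4:  <4:lead b9 ->
6. deliver 4→0:  <0:foll b9 ->
7. deliver 0→4:  nop
8. propose(4,'r'):  nop
9. deliver 4→0:  <0:foll b9 r>
10. deliver 0→4:  nop
11. deliver 4→2:  <2:foll b9 ->
12. deliver 2→4:  nop
13. deliver 4→1:  <1:foll b9 r>
14. deliver 1→4:  <4:lead b9 r>
15. deliver 4→3:  <3:foll b9 r>
16. deliver 3→4:  nop
17. timeout(0):  <0:cand b10 r>
18. deliver 0→4:  <4:foll b10 r>
19. deliver 4→0:  nop
20. deliver 0→1:  <1:foll b10 r>
21. deliver 1→0:  <0:lead b10 r>
22. deliver 0→3:  <3:foll b10 r>
23. deliver 3→0:  nop
24. timeout(4):  <4:cand b19 r>

empty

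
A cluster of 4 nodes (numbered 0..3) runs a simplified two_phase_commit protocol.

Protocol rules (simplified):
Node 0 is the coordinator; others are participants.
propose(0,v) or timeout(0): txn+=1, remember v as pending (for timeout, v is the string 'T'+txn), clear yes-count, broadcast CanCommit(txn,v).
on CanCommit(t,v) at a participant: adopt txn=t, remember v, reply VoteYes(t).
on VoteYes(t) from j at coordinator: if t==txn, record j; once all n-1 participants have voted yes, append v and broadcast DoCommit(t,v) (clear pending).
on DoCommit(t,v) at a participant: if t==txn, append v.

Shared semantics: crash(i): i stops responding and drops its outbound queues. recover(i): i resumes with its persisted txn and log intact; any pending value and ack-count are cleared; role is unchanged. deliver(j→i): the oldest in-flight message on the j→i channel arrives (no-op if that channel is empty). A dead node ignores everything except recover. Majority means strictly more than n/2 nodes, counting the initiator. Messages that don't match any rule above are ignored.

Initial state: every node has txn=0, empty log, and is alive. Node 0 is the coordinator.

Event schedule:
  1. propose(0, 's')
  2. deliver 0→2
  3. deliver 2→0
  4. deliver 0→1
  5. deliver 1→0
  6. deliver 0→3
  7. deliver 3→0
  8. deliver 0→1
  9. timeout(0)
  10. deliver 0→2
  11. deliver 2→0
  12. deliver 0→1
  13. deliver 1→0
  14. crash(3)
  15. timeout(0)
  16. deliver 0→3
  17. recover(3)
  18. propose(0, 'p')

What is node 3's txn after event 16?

e1 propose(0,'s'): 0[coor,t=1,-]
e2 deliver 0→2: 2[part,t=1,-]
e3 deliver 2→0: ·
e4 deliver 0→1: 1[part,t=1,-]
e5 deliver 1→0: ·
e6 deliver 0→3: 3[part,t=1,-]
e7 deliver 3→0: 0[coor,t=1,s]
e8 deliver 0→1: 1[part,t=1,s]
e9 timeout(0): 0[coor,t=2,s]
e10 deliver 0→2: 2[part,t=1,s]
e11 deliver 2→0: ·
e12 deliver 0→1: 1[part,t=2,s]
e13 deliver 1→0: ·
e14 crash(3): 3[✗part,t=1,-]
e15 timeout(0): 0[coor,t=3,s]
e16 deliver 0→3: ·

1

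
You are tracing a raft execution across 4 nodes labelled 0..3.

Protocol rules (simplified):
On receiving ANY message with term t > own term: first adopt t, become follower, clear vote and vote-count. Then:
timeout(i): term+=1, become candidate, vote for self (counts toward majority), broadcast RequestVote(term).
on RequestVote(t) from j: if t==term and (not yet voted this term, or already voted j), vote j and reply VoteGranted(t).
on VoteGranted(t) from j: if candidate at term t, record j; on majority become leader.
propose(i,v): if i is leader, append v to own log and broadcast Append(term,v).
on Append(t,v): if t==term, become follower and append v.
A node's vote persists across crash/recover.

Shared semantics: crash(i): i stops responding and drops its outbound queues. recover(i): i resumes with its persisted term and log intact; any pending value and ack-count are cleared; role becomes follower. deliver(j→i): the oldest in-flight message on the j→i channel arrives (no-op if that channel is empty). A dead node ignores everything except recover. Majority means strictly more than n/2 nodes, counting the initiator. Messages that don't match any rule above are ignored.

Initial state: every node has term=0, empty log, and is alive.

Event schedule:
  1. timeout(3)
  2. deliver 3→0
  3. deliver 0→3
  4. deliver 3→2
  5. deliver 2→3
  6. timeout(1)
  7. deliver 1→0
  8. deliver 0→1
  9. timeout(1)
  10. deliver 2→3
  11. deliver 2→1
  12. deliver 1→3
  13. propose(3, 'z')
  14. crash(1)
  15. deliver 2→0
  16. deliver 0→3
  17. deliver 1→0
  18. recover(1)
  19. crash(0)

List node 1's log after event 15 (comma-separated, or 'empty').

step 1 timeout(3): 3={cand,t=1,log=-}
step 2 deliver 3→0: 0={foll,t=1,log=-}
step 3 deliver 0→3: —
step 4 deliver 3→2: 2={foll,t=1,log=-}
step 5 deliver 2→3: 3={lead,t=1,log=-}
step 6 timeout(1): 1={cand,t=1,log=-}
step 7 deliver 1→0: —
step 8 deliver 0→1: —
step 9 timeout(1): 1={cand,t=2,log=-}
step 10 deliver 2→3: —
step 11 deliver 2→1: —
step 12 deliver 1→3: —
step 13 propose(3,'z'): 3={lead,t=1,log=z}
step 14 crash(1): 1={✗cand,t=2,log=-}
step 15 deliver 2→0: —

empty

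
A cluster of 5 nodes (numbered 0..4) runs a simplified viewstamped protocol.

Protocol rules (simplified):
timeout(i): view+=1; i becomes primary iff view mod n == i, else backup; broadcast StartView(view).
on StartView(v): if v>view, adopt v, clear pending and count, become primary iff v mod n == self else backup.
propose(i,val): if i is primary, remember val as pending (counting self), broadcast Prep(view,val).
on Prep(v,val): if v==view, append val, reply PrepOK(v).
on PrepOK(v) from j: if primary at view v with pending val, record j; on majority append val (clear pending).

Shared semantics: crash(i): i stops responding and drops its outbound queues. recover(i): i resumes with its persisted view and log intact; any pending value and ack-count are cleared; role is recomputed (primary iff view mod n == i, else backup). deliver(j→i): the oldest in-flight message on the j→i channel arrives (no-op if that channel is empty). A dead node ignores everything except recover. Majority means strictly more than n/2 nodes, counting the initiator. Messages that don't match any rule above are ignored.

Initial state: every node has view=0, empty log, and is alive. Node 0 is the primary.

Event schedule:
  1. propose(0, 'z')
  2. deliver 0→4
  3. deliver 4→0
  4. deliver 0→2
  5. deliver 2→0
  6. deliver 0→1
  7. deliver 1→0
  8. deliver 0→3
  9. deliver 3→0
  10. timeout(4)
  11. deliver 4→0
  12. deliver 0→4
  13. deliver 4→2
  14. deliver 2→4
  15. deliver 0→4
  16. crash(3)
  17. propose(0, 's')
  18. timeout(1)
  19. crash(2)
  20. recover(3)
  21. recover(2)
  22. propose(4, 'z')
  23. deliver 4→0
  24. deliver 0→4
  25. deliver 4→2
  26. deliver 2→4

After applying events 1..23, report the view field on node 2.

e1 propose(0,'z'): ·
e2 deliver 0→4: 4[back,v=0,z]
e3 deliver 4→0: ·
e4 deliver 0→2: 2[back,v=0,z]
e5 deliver 2→0: 0[prim,v=0,z]
e6 deliver 0→1: 1[back,v=0,z]
e7 deliver 1→0: ·
e8 deliver 0→3: 3[back,v=0,z]
e9 deliver 3→0: ·
e10 timeout(4): 4[back,v=1,z]
e11 deliver 4→0: 0[back,v=1,z]
e12 deliver 0→4: ·
e13 deliver 4→2: 2[back,v=1,z]
e14 deliver 2→4: ·
e15 deliver 0→4: ·
e16 crash(3): 3[✗back,v=0,z]
e17 propose(0,'s'): ·
e18 timeout(1): 1[prim,v=1,z]
e19 crash(2): 2[✗back,v=1,z]
e20 recover(3): 3[back,v=0,z]
e21 recover(2): 2[back,v=1,z]
e22 propose(4,'z'): ·
e23 deliver 4→0: ·

1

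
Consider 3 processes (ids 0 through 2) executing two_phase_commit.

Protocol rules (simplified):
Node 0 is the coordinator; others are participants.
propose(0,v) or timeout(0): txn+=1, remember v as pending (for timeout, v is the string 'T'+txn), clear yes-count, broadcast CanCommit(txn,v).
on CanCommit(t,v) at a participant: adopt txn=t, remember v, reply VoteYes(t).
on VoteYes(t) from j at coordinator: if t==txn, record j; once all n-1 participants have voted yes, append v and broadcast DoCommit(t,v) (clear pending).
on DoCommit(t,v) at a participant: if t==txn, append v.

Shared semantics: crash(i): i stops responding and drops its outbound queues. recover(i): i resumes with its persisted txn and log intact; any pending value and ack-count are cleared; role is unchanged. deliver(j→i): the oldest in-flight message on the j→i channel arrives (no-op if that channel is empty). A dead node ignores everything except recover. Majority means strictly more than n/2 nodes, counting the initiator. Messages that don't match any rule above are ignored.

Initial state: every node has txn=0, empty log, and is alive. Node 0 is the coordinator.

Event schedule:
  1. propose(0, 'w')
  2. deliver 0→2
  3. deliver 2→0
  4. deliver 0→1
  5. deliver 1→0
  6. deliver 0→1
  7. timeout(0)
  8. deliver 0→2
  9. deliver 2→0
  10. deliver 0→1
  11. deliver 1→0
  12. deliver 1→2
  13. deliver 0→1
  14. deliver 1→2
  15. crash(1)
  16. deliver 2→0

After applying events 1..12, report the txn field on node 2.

1. propose(0,'w'):  <0:coor t1 ->
2. deliver 0→2:  <2:part t1 ->
3. deliver 2→0:  nop
4. deliver 0→1:  <1:part t1 ->
5. deliver 1→0:  <0:coor t1 w>
6. deliver 0→1:  <1:part t1 w>
7. timeout(0):  <0:coor t2 w>
8. deliver 0→2:  <2:part t1 w>
9. deliver 2→0:  nop
10. deliver 0→1:  <1:part t2 w>
11. deliver 1→0:  nop
12. deliver 1→2:  nop

1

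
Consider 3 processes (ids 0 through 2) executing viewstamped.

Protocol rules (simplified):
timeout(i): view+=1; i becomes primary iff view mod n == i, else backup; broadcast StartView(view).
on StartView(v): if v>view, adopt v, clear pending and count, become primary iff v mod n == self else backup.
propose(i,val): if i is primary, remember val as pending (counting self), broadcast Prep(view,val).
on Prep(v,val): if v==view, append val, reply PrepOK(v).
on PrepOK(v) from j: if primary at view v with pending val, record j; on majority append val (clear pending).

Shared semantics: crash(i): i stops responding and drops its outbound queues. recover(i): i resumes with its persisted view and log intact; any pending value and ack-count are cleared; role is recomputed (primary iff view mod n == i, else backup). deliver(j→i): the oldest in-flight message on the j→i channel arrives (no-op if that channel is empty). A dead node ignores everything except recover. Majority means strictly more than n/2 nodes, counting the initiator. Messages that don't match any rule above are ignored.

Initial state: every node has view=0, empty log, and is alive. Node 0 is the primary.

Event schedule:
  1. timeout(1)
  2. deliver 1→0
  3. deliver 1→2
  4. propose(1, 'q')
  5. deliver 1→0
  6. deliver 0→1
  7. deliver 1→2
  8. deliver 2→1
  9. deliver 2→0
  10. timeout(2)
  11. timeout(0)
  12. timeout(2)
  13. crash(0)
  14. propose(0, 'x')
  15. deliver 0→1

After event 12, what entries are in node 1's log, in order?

q

1. timeout(1):  <1:prim v1 ->
2. deliver 1→0:  <0:back v1 ->
3. deliver 1→2:  <2:back v1 ->
4. propose(1,'q'):  nop
5. deliver 1→0:  <0:back v1 q>
6. deliver 0→1:  <1:prim v1 q>
7. deliver 1→2:  <2:back v1 q>
8. deliver 2→1:  nop
9. deliver 2→0:  nop
10. timeout(2):  <2:prim v2 q>
11. timeout(0):  <0:back v2 q>
12. timeout(2):  <2:back v3 q>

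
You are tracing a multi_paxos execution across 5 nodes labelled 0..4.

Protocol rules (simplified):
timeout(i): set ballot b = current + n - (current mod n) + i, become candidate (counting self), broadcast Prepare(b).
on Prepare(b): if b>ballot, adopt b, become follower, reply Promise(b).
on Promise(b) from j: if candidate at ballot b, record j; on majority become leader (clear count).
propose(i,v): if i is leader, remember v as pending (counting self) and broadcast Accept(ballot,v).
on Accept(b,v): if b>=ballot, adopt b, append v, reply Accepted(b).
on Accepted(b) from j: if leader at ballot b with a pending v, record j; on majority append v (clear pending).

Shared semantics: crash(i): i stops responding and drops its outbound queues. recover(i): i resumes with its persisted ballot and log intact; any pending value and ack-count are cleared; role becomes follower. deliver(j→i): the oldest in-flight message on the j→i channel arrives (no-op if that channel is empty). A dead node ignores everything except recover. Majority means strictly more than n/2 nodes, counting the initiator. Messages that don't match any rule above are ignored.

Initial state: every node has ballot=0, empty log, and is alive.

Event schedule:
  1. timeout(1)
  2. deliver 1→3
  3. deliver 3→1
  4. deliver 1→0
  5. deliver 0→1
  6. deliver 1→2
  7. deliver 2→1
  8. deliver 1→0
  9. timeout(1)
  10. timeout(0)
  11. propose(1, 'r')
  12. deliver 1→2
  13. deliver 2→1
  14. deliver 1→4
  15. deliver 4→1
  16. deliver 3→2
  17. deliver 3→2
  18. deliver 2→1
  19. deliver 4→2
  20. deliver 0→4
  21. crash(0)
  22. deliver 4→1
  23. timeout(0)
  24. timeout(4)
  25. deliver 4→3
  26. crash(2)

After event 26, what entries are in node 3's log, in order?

after 1 — timeout(1): n1:cand/b6/[-]
after 2 — deliver 1→3: n3:foll/b6/[-]
after 3 — deliver 3→1: ·
after 4 — deliver 1→0: n0:foll/b6/[-]
after 5 — deliver 0→1: n1:lead/b6/[-]
after 6 — deliver 1→2: n2:foll/b6/[-]
after 7 — deliver 2→1: ·
after 8 — deliver 1→0: ·
after 9 — timeout(1): n1:cand/b11/[-]
after 10 — timeout(0): n0:cand/b10/[-]
after 11 — propose(1,'r'): ·
after 12 — deliver 1→2: n2:foll/b11/[-]
after 13 — deliver 2→1: ·
after 14 — deliver 1→4: n4:foll/b6/[-]
after 15 — deliver 4→1: ·
after 16 — deliver 3→2: ·
after 17 — deliver 3→2: ·
after 18 — deliver 2→1: ·
after 19 — deliver 4→2: ·
after 20 — deliver 0→4: n4:foll/b10/[-]
after 21 — crash(0): n0:✗cand/b10/[-]
after 22 — deliver 4→1: ·
after 23 — timeout(0): ·
after 24 — timeout(4): n4:cand/b19/[-]
after 25 — deliver 4→3: n3:foll/b19/[-]
after 26 — crash(2): n2:✗foll/b11/[-]

empty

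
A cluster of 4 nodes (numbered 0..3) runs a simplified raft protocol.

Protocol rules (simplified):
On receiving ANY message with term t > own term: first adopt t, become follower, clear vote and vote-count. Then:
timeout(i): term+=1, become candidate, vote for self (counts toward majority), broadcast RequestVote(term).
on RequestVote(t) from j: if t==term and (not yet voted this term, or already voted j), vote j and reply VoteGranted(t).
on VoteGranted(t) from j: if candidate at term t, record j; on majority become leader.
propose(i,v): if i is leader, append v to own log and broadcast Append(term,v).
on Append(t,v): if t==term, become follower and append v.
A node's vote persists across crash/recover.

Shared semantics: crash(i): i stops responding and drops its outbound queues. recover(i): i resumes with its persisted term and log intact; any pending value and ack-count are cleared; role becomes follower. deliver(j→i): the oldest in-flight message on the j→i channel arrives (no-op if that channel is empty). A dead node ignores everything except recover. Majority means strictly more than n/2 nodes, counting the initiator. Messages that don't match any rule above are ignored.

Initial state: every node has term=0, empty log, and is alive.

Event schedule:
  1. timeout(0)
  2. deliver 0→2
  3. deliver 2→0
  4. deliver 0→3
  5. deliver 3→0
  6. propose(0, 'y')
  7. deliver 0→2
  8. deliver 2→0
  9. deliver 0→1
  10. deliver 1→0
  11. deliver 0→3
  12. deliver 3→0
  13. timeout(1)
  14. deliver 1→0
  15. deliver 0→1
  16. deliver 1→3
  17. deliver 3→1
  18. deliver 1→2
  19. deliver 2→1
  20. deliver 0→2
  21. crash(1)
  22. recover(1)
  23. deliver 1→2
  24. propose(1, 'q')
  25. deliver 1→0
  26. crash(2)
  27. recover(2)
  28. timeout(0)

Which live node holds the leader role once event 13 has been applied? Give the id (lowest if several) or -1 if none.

e1 timeout(0): 0[cand,t=1,-]
e2 deliver 0→2: 2[foll,t=1,-]
e3 deliver 2→0: ·
e4 deliver 0→3: 3[foll,t=1,-]
e5 deliver 3→0: 0[lead,t=1,-]
e6 propose(0,'y'): 0[lead,t=1,y]
e7 deliver 0→2: 2[foll,t=1,y]
e8 deliver 2→0: ·
e9 deliver 0→1: 1[foll,t=1,-]
e10 deliver 1→0: ·
e11 deliver 0→3: 3[foll,t=1,y]
e12 deliver 3→0: ·
e13 timeout(1): 1[cand,t=2,-]

0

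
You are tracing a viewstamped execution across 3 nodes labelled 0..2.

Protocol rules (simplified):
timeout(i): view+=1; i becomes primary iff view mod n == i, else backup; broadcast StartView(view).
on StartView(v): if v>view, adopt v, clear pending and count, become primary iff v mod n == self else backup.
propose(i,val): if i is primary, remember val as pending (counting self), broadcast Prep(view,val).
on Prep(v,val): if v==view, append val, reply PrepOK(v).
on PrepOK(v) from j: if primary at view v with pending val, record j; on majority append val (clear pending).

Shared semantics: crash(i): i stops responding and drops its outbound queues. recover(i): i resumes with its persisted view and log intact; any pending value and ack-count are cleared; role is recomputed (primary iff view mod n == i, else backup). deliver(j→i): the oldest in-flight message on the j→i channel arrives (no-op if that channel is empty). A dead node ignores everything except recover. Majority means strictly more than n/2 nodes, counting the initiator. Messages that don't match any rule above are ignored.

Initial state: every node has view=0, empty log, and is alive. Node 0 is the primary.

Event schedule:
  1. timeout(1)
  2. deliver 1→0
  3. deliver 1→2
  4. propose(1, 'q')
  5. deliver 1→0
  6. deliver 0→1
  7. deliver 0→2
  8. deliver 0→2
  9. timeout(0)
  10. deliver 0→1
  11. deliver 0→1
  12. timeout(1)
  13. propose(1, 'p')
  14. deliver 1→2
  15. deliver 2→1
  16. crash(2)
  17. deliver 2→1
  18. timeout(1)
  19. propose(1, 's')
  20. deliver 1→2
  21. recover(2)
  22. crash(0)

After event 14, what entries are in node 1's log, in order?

1. timeout(1):  <1:prim v1 ->
2. deliver 1→0:  <0:back v1 ->
3. deliver 1→2:  <2:back v1 ->
4. propose(1,'q'):  nop
5. deliver 1→0:  <0:back v1 q>
6. deliver 0→1:  <1:prim v1 q>
7. deliver 0→2:  nop
8. deliver 0→2:  nop
9. timeout(0):  <0:back v2 q>
10. deliver 0→1:  <1:back v2 q>
11. deliver 0→1:  nop
12. timeout(1):  <1:back v3 q>
13. propose(1,'p'):  nop
14. deliver 1→2:  <2:back v1 q>

q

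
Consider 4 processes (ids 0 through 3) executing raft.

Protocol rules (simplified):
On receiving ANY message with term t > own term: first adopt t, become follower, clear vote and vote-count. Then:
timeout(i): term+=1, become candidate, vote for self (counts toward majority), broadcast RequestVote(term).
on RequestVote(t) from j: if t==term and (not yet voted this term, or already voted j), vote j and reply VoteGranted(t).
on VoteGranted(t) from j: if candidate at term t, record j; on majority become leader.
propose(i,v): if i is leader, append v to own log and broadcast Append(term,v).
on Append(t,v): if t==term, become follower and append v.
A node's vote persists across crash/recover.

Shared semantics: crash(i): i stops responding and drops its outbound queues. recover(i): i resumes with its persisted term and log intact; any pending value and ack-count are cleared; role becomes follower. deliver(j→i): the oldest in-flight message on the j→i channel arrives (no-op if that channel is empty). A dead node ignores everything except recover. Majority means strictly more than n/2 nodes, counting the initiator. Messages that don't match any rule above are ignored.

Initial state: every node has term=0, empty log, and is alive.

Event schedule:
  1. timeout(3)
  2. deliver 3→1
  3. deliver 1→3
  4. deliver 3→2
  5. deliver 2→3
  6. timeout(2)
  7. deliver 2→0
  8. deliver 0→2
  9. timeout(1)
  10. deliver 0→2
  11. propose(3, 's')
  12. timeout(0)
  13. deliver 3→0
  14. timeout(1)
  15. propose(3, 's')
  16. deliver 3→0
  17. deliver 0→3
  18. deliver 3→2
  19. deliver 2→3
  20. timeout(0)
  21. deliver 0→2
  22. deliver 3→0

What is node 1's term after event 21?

3

step 1 timeout(3): 3={cand,t=1,log=-}
step 2 deliver 3→1: 1={foll,t=1,log=-}
step 3 deliver 1→3: —
step 4 deliver 3→2: 2={foll,t=1,log=-}
step 5 deliver 2→3: 3={lead,t=1,log=-}
step 6 timeout(2): 2={cand,t=2,log=-}
step 7 deliver 2→0: 0={foll,t=2,log=-}
step 8 deliver 0→2: —
step 9 timeout(1): 1={cand,t=2,log=-}
step 10 deliver 0→2: —
step 11 propose(3,'s'): 3={lead,t=1,log=s}
step 12 timeout(0): 0={cand,t=3,log=-}
step 13 deliver 3→0: —
step 14 timeout(1): 1={cand,t=3,log=-}
step 15 propose(3,'s'): 3={lead,t=1,log=s,s}
step 16 deliver 3→0: —
step 17 deliver 0→3: 3={foll,t=3,log=s,s}
step 18 deliver 3→2: —
step 19 deliver 2→3: —
step 20 timeout(0): 0={cand,t=4,log=-}
step 21 deliver 0→2: 2={foll,t=3,log=-}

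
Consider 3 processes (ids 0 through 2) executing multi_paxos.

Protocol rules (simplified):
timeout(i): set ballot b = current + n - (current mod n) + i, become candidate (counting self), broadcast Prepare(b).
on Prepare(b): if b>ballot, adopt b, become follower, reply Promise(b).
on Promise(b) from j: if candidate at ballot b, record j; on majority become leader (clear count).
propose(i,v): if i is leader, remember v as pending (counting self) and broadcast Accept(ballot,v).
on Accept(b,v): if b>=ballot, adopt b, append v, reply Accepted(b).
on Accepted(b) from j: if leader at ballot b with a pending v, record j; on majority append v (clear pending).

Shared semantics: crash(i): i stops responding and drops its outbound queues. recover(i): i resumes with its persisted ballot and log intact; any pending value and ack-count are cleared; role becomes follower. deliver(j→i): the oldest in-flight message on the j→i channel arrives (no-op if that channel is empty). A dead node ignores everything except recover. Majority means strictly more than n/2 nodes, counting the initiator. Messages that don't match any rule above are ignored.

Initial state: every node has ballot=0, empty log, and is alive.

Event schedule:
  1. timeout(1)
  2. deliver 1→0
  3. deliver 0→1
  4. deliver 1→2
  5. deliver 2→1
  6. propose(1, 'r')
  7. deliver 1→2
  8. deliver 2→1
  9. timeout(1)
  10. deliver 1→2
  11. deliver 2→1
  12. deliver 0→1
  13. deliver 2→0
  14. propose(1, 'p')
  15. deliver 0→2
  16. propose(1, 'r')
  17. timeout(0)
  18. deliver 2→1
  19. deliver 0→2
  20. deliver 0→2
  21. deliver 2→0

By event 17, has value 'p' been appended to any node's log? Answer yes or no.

no

e1 timeout(1): 1[cand,b=4,-]
e2 deliver 1→0: 0[foll,b=4,-]
e3 deliver 0→1: 1[lead,b=4,-]
e4 deliver 1→2: 2[foll,b=4,-]
e5 deliver 2→1: ·
e6 propose(1,'r'): ·
e7 deliver 1→2: 2[foll,b=4,r]
e8 deliver 2→1: 1[lead,b=4,r]
e9 timeout(1): 1[cand,b=7,r]
e10 deliver 1→2: 2[foll,b=7,r]
e11 deliver 2→1: 1[lead,b=7,r]
e12 deliver 0→1: ·
e13 deliver 2→0: ·
e14 propose(1,'p'): ·
e15 deliver 0→2: ·
e16 propose(1,'r'): ·
e17 timeout(0): 0[cand,b=6,-]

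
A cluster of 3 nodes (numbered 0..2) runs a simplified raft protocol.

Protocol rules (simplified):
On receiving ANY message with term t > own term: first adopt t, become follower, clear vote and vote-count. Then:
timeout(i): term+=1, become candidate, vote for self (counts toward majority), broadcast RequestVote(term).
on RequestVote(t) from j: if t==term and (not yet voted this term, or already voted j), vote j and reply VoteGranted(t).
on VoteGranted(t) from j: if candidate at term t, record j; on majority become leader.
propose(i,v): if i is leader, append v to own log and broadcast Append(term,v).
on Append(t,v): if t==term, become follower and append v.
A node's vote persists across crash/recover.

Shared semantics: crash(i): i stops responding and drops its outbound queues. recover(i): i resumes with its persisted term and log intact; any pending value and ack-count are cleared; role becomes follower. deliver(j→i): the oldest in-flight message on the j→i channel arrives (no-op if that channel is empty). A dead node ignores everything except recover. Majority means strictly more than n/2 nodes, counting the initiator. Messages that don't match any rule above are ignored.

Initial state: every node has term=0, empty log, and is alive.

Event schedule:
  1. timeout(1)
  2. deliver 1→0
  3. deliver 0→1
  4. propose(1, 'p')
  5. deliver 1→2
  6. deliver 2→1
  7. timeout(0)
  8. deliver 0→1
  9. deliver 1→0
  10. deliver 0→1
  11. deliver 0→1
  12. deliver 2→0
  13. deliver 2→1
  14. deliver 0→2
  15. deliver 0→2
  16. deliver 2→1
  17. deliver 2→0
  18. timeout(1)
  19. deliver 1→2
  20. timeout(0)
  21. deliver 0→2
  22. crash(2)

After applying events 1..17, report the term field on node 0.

e1 timeout(1): 1[cand,t=1,-]
e2 deliver 1→0: 0[foll,t=1,-]
e3 deliver 0→1: 1[lead,t=1,-]
e4 propose(1,'p'): 1[lead,t=1,p]
e5 deliver 1→2: 2[foll,t=1,-]
e6 deliver 2→1: ·
e7 timeout(0): 0[cand,t=2,-]
e8 deliver 0→1: 1[foll,t=2,p]
e9 deliver 1→0: ·
e10 deliver 0→1: ·
e11 deliver 0→1: ·
e12 deliver 2→0: ·
e13 deliver 2→1: ·
e14 deliver 0→2: 2[foll,t=2,-]
e15 deliver 0→2: ·
e16 deliver 2→1: ·
e17 deliver 2→0: 0[lead,t=2,-]

2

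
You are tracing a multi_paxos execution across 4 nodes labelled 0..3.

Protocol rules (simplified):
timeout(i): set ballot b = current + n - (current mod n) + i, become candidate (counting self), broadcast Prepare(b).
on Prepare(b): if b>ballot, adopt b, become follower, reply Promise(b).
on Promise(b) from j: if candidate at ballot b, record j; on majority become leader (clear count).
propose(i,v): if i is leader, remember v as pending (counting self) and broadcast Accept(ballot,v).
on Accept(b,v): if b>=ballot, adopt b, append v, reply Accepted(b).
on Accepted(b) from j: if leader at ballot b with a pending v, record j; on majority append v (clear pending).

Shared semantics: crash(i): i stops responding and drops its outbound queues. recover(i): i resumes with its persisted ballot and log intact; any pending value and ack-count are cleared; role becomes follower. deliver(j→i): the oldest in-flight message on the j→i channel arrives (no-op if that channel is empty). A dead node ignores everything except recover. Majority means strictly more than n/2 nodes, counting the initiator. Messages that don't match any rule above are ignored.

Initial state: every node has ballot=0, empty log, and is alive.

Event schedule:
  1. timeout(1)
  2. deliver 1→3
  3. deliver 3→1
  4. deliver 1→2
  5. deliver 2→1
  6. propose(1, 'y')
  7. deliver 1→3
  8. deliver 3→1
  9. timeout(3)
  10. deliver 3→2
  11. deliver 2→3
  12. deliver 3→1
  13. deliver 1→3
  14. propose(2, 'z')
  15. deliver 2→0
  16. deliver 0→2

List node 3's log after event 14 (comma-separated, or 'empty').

y

1. timeout(1):  <1:cand b5 ->
2. deliver 1→3:  <3:foll b5 ->
3. deliver 3→1:  nop
4. deliver 1→2:  <2:foll b5 ->
5. deliver 2→1:  <1:lead b5 ->
6. propose(1,'y'):  nop
7. deliver 1→3:  <3:foll b5 y>
8. deliver 3→1:  nop
9. timeout(3):  <3:cand b11 y>
10. deliver 3→2:  <2:foll b11 ->
11. deliver 2→3:  nop
12. deliver 3→1:  <1:foll b11 ->
13. deliver 1→3:  <3:lead b11 y>
14. propose(2,'z'):  nop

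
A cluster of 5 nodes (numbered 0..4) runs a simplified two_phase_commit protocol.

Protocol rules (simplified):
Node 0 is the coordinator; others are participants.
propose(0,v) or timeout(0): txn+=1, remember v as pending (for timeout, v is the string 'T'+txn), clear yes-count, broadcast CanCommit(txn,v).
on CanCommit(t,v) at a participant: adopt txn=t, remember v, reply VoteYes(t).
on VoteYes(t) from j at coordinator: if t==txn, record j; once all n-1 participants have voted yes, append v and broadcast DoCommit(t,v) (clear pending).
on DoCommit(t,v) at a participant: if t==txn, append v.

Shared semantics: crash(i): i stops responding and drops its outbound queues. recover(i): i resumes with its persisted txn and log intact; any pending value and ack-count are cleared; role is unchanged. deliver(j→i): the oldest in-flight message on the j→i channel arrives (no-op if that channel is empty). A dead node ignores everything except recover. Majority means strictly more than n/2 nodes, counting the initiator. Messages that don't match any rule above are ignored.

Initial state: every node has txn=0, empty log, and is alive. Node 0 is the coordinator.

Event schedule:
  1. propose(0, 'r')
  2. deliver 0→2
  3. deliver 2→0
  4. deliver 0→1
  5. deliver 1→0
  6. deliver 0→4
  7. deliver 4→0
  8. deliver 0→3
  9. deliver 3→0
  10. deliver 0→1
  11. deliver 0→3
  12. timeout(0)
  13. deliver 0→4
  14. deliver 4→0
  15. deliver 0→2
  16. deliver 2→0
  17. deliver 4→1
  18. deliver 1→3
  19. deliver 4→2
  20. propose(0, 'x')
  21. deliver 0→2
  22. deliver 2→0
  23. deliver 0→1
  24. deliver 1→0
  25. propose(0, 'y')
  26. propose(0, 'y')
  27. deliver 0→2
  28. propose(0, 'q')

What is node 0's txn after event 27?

5

1. propose(0,'r'):  <0:coor t1 ->
2. deliver 0→2:  <2:part t1 ->
3. deliver 2→0:  nop
4. deliver 0→1:  <1:part t1 ->
5. deliver 1→0:  nop
6. deliver 0→4:  <4:part t1 ->
7. deliver 4→0:  nop
8. deliver 0→3:  <3:part t1 ->
9. deliver 3→0:  <0:coor t1 r>
10. deliver 0→1:  <1:part t1 r>
11. deliver 0→3:  <3:part t1 r>
12. timeout(0):  <0:coor t2 r>
13. deliver 0→4:  <4:part t1 r>
14. deliver 4→0:  nop
15. deliver 0→2:  <2:part t1 r>
16. deliver 2→0:  nop
17. deliver 4→1:  nop
18. deliver 1→3:  nop
19. deliver 4→2:  nop
20. propose(0,'x'):  <0:coor t3 r>
21. deliver 0→2:  <2:part t2 r>
22. deliver 2→0:  nop
23. deliver 0→1:  <1:part t2 r>
24. deliver 1→0:  nop
25. propose(0,'y'):  <0:coor t4 r>
26. propose(0,'y'):  <0:coor t5 r>
27. deliver 0→2:  <2:part t3 r>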